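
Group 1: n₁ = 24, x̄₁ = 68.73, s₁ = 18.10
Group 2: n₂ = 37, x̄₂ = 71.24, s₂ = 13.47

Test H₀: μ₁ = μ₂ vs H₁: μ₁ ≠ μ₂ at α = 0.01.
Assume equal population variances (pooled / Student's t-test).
Student's two-sample t-test (equal variances):
H₀: μ₁ = μ₂
H₁: μ₁ ≠ μ₂
df = n₁ + n₂ - 2 = 59
Pooled variance s_p² = [(n₁-1)s₁² + (n₂-1)s₂²] / (n₁ + n₂ - 2) = [(23)(18.10²) + (36)(13.47²)] / 59 = 238.4221
SE = √(s_p²(1/n₁ + 1/n₂)) = √(238.4221 × (1/24 + 1/37)) = 4.0470
t = (x̄₁ - x̄₂) / SE = (68.73 - 71.24) / 4.0470 = -2.51 / 4.0470 = -0.620
p-value = 0.5375

Since p-value > α = 0.01, we fail to reject H₀.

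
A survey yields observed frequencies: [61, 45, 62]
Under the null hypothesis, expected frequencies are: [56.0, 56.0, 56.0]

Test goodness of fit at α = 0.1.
Chi-square goodness of fit test:
H₀: observed counts match expected distribution
H₁: observed counts differ from expected distribution
df = k - 1 = 2
χ² = Σ(O - E)²/E
   = (61 - 56.0)²/56.0 + (45 - 56.0)²/56.0 + (62 - 56.0)²/56.0
   = 0.446 + 2.161 + 0.643
   = 3.25
p-value = 0.1969

Since p-value > α = 0.1, we fail to reject H₀.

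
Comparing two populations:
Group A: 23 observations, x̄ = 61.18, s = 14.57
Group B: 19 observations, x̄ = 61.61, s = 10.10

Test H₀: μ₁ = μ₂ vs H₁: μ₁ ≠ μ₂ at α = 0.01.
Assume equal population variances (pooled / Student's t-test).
Student's two-sample t-test (equal variances):
H₀: μ₁ = μ₂
H₁: μ₁ ≠ μ₂
df = n₁ + n₂ - 2 = 40
Pooled variance s_p² = [(n₁-1)s₁² + (n₂-1)s₂²] / (n₁ + n₂ - 2) = [(22)(14.57²) + (18)(10.10²)] / 40 = 162.6612
SE = √(s_p²(1/n₁ + 1/n₂)) = √(162.6612 × (1/23 + 1/19)) = 3.9539
t = (x̄₁ - x̄₂) / SE = (61.18 - 61.61) / 3.9539 = -0.43 / 3.9539 = -0.109
p-value = 0.9139

Since p-value > α = 0.01, we fail to reject H₀.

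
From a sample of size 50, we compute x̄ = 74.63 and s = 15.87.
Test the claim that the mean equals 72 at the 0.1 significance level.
One-sample t-test:
H₀: μ = 72
H₁: μ ≠ 72
df = n - 1 = 49
t = (x̄ - μ₀) / (s/√n) = (74.63 - 72) / (15.87/√50) = 1.172
p-value = 0.2469

Since p-value > α = 0.1, we fail to reject H₀.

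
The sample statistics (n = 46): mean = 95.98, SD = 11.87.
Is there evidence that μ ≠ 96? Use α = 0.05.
One-sample t-test:
H₀: μ = 96
H₁: μ ≠ 96
df = n - 1 = 45
t = (x̄ - μ₀) / (s/√n) = (95.98 - 96) / (11.87/√46) = -0.011
p-value = 0.9909

Since p-value > α = 0.05, we fail to reject H₀.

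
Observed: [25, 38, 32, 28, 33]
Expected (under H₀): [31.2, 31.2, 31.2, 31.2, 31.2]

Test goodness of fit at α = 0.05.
Chi-square goodness of fit test:
H₀: observed counts match expected distribution
H₁: observed counts differ from expected distribution
df = k - 1 = 4
χ² = Σ(O - E)²/E
   = (25 - 31.2)²/31.2 + (38 - 31.2)²/31.2 + (32 - 31.2)²/31.2 + (28 - 31.2)²/31.2 + (33 - 31.2)²/31.2
   = 1.232 + 1.482 + 0.021 + 0.328 + 0.104
   = 3.17
p-value = 0.5303

Since p-value > α = 0.05, we fail to reject H₀.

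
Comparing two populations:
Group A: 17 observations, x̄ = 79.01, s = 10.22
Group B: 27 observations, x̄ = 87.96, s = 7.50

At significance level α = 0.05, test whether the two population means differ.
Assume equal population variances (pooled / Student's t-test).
Student's two-sample t-test (equal variances):
H₀: μ₁ = μ₂
H₁: μ₁ ≠ μ₂
df = n₁ + n₂ - 2 = 42
Pooled variance s_p² = [(n₁-1)s₁² + (n₂-1)s₂²] / (n₁ + n₂ - 2) = [(16)(10.22²) + (26)(7.50²)] / 42 = 74.6113
SE = √(s_p²(1/n₁ + 1/n₂)) = √(74.6113 × (1/17 + 1/27)) = 2.6744
t = (x̄₁ - x̄₂) / SE = (79.01 - 87.96) / 2.6744 = -8.95 / 2.6744 = -3.347
p-value = 0.0017

Since p-value < α = 0.05, we reject H₀.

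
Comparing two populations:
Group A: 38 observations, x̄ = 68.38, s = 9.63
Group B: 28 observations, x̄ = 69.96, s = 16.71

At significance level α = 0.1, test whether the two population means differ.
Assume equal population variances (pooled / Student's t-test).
Student's two-sample t-test (equal variances):
H₀: μ₁ = μ₂
H₁: μ₁ ≠ μ₂
df = n₁ + n₂ - 2 = 64
Pooled variance s_p² = [(n₁-1)s₁² + (n₂-1)s₂²] / (n₁ + n₂ - 2) = [(37)(9.63²) + (27)(16.71²)] / 64 = 171.4112
SE = √(s_p²(1/n₁ + 1/n₂)) = √(171.4112 × (1/38 + 1/28)) = 3.2608
t = (x̄₁ - x̄₂) / SE = (68.38 - 69.96) / 3.2608 = -1.58 / 3.2608 = -0.485
p-value = 0.6297

Since p-value > α = 0.1, we fail to reject H₀.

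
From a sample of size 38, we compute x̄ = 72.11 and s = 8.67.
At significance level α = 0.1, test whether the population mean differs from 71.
One-sample t-test:
H₀: μ = 71
H₁: μ ≠ 71
df = n - 1 = 37
t = (x̄ - μ₀) / (s/√n) = (72.11 - 71) / (8.67/√38) = 0.789
p-value = 0.4350

Since p-value > α = 0.1, we fail to reject H₀.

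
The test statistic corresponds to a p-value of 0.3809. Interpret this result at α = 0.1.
Since p = 0.3809 > α = 0.1, fail to reject H₀.
There is insufficient evidence to reject the null hypothesis; the result is not statistically significant at the 0.1 level.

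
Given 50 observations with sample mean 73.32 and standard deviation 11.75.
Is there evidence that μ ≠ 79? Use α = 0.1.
One-sample t-test:
H₀: μ = 79
H₁: μ ≠ 79
df = n - 1 = 49
t = (x̄ - μ₀) / (s/√n) = (73.32 - 79) / (11.75/√50) = -3.418
p-value = 0.0013

Since p-value < α = 0.1, we reject H₀.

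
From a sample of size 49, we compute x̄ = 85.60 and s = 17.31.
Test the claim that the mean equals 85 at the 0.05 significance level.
One-sample t-test:
H₀: μ = 85
H₁: μ ≠ 85
df = n - 1 = 48
t = (x̄ - μ₀) / (s/√n) = (85.60 - 85) / (17.31/√49) = 0.243
p-value = 0.8093

Since p-value > α = 0.05, we fail to reject H₀.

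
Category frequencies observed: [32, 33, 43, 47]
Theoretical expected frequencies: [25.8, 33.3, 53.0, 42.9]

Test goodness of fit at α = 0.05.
Chi-square goodness of fit test:
H₀: observed counts match expected distribution
H₁: observed counts differ from expected distribution
df = k - 1 = 3
χ² = Σ(O - E)²/E
   = (32 - 25.8)²/25.8 + (33 - 33.3)²/33.3 + (43 - 53.0)²/53.0 + (47 - 42.9)²/42.9
   = 1.490 + 0.003 + 1.887 + 0.392
   = 3.77
p-value = 0.2872

Since p-value > α = 0.05, we fail to reject H₀.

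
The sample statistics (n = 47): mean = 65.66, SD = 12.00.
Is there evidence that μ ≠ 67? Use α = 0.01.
One-sample t-test:
H₀: μ = 67
H₁: μ ≠ 67
df = n - 1 = 46
t = (x̄ - μ₀) / (s/√n) = (65.66 - 67) / (12.00/√47) = -0.766
p-value = 0.4479

Since p-value > α = 0.01, we fail to reject H₀.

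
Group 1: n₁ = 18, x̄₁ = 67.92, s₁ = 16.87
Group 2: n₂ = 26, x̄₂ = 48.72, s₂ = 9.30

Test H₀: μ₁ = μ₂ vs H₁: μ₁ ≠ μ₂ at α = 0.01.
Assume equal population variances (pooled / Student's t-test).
Student's two-sample t-test (equal variances):
H₀: μ₁ = μ₂
H₁: μ₁ ≠ μ₂
df = n₁ + n₂ - 2 = 42
Pooled variance s_p² = [(n₁-1)s₁² + (n₂-1)s₂²] / (n₁ + n₂ - 2) = [(17)(16.87²) + (25)(9.30²)] / 42 = 166.6761
SE = √(s_p²(1/n₁ + 1/n₂)) = √(166.6761 × (1/18 + 1/26)) = 3.9586
t = (x̄₁ - x̄₂) / SE = (67.92 - 48.72) / 3.9586 = 19.20 / 3.9586 = 4.850
p-value < 0.0001

Since p-value < α = 0.01, we reject H₀.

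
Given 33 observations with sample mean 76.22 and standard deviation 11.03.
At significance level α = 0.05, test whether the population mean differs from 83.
One-sample t-test:
H₀: μ = 83
H₁: μ ≠ 83
df = n - 1 = 32
t = (x̄ - μ₀) / (s/√n) = (76.22 - 83) / (11.03/√33) = -3.531
p-value = 0.0013

Since p-value < α = 0.05, we reject H₀.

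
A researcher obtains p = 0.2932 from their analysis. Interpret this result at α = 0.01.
Since p = 0.2932 > α = 0.01, fail to reject H₀.
There is insufficient evidence to reject the null hypothesis; the result is not statistically significant at the 0.01 level.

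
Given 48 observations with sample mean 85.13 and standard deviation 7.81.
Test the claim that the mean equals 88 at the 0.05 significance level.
One-sample t-test:
H₀: μ = 88
H₁: μ ≠ 88
df = n - 1 = 47
t = (x̄ - μ₀) / (s/√n) = (85.13 - 88) / (7.81/√48) = -2.546
p-value = 0.0142

Since p-value < α = 0.05, we reject H₀.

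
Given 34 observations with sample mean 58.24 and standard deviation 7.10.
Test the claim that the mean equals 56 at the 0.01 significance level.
One-sample t-test:
H₀: μ = 56
H₁: μ ≠ 56
df = n - 1 = 33
t = (x̄ - μ₀) / (s/√n) = (58.24 - 56) / (7.10/√34) = 1.840
p-value = 0.0748

Since p-value > α = 0.01, we fail to reject H₀.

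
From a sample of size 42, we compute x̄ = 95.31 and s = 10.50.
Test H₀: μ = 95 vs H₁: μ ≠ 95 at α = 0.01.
One-sample t-test:
H₀: μ = 95
H₁: μ ≠ 95
df = n - 1 = 41
t = (x̄ - μ₀) / (s/√n) = (95.31 - 95) / (10.50/√42) = 0.191
p-value = 0.8492

Since p-value > α = 0.01, we fail to reject H₀.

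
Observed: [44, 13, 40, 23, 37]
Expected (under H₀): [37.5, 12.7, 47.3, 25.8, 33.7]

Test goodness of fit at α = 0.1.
Chi-square goodness of fit test:
H₀: observed counts match expected distribution
H₁: observed counts differ from expected distribution
df = k - 1 = 4
χ² = Σ(O - E)²/E
   = (44 - 37.5)²/37.5 + (13 - 12.7)²/12.7 + (40 - 47.3)²/47.3 + (23 - 25.8)²/25.8 + (37 - 33.7)²/33.7
   = 1.127 + 0.007 + 1.127 + 0.304 + 0.323
   = 2.89
p-value = 0.5768

Since p-value > α = 0.1, we fail to reject H₀.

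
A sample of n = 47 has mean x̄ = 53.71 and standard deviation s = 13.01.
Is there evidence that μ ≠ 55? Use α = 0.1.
One-sample t-test:
H₀: μ = 55
H₁: μ ≠ 55
df = n - 1 = 46
t = (x̄ - μ₀) / (s/√n) = (53.71 - 55) / (13.01/√47) = -0.680
p-value = 0.5001

Since p-value > α = 0.1, we fail to reject H₀.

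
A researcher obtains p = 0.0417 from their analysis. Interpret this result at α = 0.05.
Since p = 0.0417 < α = 0.05, reject H₀.
There is sufficient evidence to reject the null hypothesis; the result is statistically significant at the 0.05 level.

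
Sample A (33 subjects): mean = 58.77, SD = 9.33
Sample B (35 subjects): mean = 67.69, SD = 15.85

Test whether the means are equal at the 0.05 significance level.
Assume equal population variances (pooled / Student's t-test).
Student's two-sample t-test (equal variances):
H₀: μ₁ = μ₂
H₁: μ₁ ≠ μ₂
df = n₁ + n₂ - 2 = 66
Pooled variance s_p² = [(n₁-1)s₁² + (n₂-1)s₂²] / (n₁ + n₂ - 2) = [(32)(9.33²) + (34)(15.85²)] / 66 = 171.6232
SE = √(s_p²(1/n₁ + 1/n₂)) = √(171.6232 × (1/33 + 1/35)) = 3.1787
t = (x̄₁ - x̄₂) / SE = (58.77 - 67.69) / 3.1787 = -8.92 / 3.1787 = -2.806
p-value = 0.0066

Since p-value < α = 0.05, we reject H₀.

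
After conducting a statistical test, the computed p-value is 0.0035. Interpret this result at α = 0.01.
Since p = 0.0035 < α = 0.01, reject H₀.
There is sufficient evidence to reject the null hypothesis; the result is statistically significant at the 0.01 level.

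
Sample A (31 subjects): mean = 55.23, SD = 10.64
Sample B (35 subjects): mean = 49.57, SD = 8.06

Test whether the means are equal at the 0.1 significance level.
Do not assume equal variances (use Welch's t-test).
Welch's two-sample t-test:
H₀: μ₁ = μ₂
H₁: μ₁ ≠ μ₂
s₁²/n₁ = 10.64²/31 = 3.6519,  s₂²/n₂ = 8.06²/35 = 1.8561
SE = √(s₁²/n₁ + s₂²/n₂) = √(3.6519 + 1.8561) = 2.3469
df (Welch-Satterthwaite) = (s₁²/n₁ + s₂²/n₂)² / [(s₁²/n₁)²/(n₁-1) + (s₂²/n₂)²/(n₂-1)] ≈ 55.58
t = (x̄₁ - x̄₂) / SE = (55.23 - 49.57) / 2.3469 = 5.66 / 2.3469 = 2.412
p-value = 0.0192

Since p-value < α = 0.1, we reject H₀.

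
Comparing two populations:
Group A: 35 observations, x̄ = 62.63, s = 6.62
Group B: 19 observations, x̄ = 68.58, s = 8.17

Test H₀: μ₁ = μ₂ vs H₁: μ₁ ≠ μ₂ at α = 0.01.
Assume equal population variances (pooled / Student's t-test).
Student's two-sample t-test (equal variances):
H₀: μ₁ = μ₂
H₁: μ₁ ≠ μ₂
df = n₁ + n₂ - 2 = 52
Pooled variance s_p² = [(n₁-1)s₁² + (n₂-1)s₂²] / (n₁ + n₂ - 2) = [(34)(6.62²) + (18)(8.17²)] / 52 = 51.7598
SE = √(s_p²(1/n₁ + 1/n₂)) = √(51.7598 × (1/35 + 1/19)) = 2.0501
t = (x̄₁ - x̄₂) / SE = (62.63 - 68.58) / 2.0501 = -5.95 / 2.0501 = -2.902
p-value = 0.0054

Since p-value < α = 0.01, we reject H₀.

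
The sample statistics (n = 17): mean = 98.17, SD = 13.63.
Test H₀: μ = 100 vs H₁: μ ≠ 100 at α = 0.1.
One-sample t-test:
H₀: μ = 100
H₁: μ ≠ 100
df = n - 1 = 16
t = (x̄ - μ₀) / (s/√n) = (98.17 - 100) / (13.63/√17) = -0.554
p-value = 0.5875

Since p-value > α = 0.1, we fail to reject H₀.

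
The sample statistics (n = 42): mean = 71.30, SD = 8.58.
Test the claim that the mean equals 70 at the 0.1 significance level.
One-sample t-test:
H₀: μ = 70
H₁: μ ≠ 70
df = n - 1 = 41
t = (x̄ - μ₀) / (s/√n) = (71.30 - 70) / (8.58/√42) = 0.982
p-value = 0.3319

Since p-value > α = 0.1, we fail to reject H₀.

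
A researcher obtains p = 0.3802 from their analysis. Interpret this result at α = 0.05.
Since p = 0.3802 > α = 0.05, fail to reject H₀.
There is insufficient evidence to reject the null hypothesis; the result is not statistically significant at the 0.05 level.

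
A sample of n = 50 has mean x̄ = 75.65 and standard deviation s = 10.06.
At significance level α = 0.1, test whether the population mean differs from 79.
One-sample t-test:
H₀: μ = 79
H₁: μ ≠ 79
df = n - 1 = 49
t = (x̄ - μ₀) / (s/√n) = (75.65 - 79) / (10.06/√50) = -2.355
p-value = 0.0226

Since p-value < α = 0.1, we reject H₀.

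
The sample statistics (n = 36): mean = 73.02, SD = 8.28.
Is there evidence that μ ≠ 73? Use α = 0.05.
One-sample t-test:
H₀: μ = 73
H₁: μ ≠ 73
df = n - 1 = 35
t = (x̄ - μ₀) / (s/√n) = (73.02 - 73) / (8.28/√36) = 0.014
p-value = 0.9885

Since p-value > α = 0.05, we fail to reject H₀.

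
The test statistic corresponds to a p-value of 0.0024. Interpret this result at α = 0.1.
Since p = 0.0024 < α = 0.1, reject H₀.
There is sufficient evidence to reject the null hypothesis; the result is statistically significant at the 0.1 level.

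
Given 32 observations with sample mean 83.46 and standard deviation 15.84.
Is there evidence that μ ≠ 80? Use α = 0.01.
One-sample t-test:
H₀: μ = 80
H₁: μ ≠ 80
df = n - 1 = 31
t = (x̄ - μ₀) / (s/√n) = (83.46 - 80) / (15.84/√32) = 1.236
p-value = 0.2259

Since p-value > α = 0.01, we fail to reject H₀.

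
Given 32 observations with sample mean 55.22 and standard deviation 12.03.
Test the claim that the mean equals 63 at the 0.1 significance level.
One-sample t-test:
H₀: μ = 63
H₁: μ ≠ 63
df = n - 1 = 31
t = (x̄ - μ₀) / (s/√n) = (55.22 - 63) / (12.03/√32) = -3.658
p-value = 0.0009

Since p-value < α = 0.1, we reject H₀.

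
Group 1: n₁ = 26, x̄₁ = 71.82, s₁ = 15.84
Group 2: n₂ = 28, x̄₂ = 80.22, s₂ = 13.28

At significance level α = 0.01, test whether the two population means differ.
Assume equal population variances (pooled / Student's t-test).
Student's two-sample t-test (equal variances):
H₀: μ₁ = μ₂
H₁: μ₁ ≠ μ₂
df = n₁ + n₂ - 2 = 52
Pooled variance s_p² = [(n₁-1)s₁² + (n₂-1)s₂²] / (n₁ + n₂ - 2) = [(25)(15.84²) + (27)(13.28²)] / 52 = 212.1984
SE = √(s_p²(1/n₁ + 1/n₂)) = √(212.1984 × (1/26 + 1/28)) = 3.9674
t = (x̄₁ - x̄₂) / SE = (71.82 - 80.22) / 3.9674 = -8.40 / 3.9674 = -2.117
p-value = 0.0390

Since p-value > α = 0.01, we fail to reject H₀.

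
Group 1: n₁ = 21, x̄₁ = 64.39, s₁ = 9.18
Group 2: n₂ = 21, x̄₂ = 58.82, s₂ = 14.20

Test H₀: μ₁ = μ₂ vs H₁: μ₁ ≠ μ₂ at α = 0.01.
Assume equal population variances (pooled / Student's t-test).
Student's two-sample t-test (equal variances):
H₀: μ₁ = μ₂
H₁: μ₁ ≠ μ₂
df = n₁ + n₂ - 2 = 40
Pooled variance s_p² = [(n₁-1)s₁² + (n₂-1)s₂²] / (n₁ + n₂ - 2) = [(20)(9.18²) + (20)(14.20²)] / 40 = 142.9562
SE = √(s_p²(1/n₁ + 1/n₂)) = √(142.9562 × (1/21 + 1/21)) = 3.6898
t = (x̄₁ - x̄₂) / SE = (64.39 - 58.82) / 3.6898 = 5.57 / 3.6898 = 1.510
p-value = 0.1390

Since p-value > α = 0.01, we fail to reject H₀.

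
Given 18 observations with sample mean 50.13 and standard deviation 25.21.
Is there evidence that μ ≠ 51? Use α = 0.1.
One-sample t-test:
H₀: μ = 51
H₁: μ ≠ 51
df = n - 1 = 17
t = (x̄ - μ₀) / (s/√n) = (50.13 - 51) / (25.21/√18) = -0.146
p-value = 0.8853

Since p-value > α = 0.1, we fail to reject H₀.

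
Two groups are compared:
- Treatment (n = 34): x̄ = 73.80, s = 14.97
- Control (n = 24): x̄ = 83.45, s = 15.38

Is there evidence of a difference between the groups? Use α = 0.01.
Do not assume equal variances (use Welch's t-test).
Welch's two-sample t-test:
H₀: μ₁ = μ₂
H₁: μ₁ ≠ μ₂
s₁²/n₁ = 14.97²/34 = 6.5912,  s₂²/n₂ = 15.38²/24 = 9.8560
SE = √(s₁²/n₁ + s₂²/n₂) = √(6.5912 + 9.8560) = 4.0555
df (Welch-Satterthwaite) = (s₁²/n₁ + s₂²/n₂)² / [(s₁²/n₁)²/(n₁-1) + (s₂²/n₂)²/(n₂-1)] ≈ 48.83
t = (x̄₁ - x̄₂) / SE = (73.80 - 83.45) / 4.0555 = -9.65 / 4.0555 = -2.379
p-value = 0.0213

Since p-value > α = 0.01, we fail to reject H₀.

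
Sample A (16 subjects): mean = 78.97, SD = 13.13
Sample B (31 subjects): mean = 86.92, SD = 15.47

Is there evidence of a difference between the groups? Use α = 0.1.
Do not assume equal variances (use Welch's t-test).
Welch's two-sample t-test:
H₀: μ₁ = μ₂
H₁: μ₁ ≠ μ₂
s₁²/n₁ = 13.13²/16 = 10.7748,  s₂²/n₂ = 15.47²/31 = 7.7200
SE = √(s₁²/n₁ + s₂²/n₂) = √(10.7748 + 7.7200) = 4.3006
df (Welch-Satterthwaite) = (s₁²/n₁ + s₂²/n₂)² / [(s₁²/n₁)²/(n₁-1) + (s₂²/n₂)²/(n₂-1)] ≈ 35.17
t = (x̄₁ - x̄₂) / SE = (78.97 - 86.92) / 4.3006 = -7.95 / 4.3006 = -1.849
p-value = 0.0729

Since p-value < α = 0.1, we reject H₀.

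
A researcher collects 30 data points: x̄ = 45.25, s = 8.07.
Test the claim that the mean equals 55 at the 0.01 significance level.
One-sample t-test:
H₀: μ = 55
H₁: μ ≠ 55
df = n - 1 = 29
t = (x̄ - μ₀) / (s/√n) = (45.25 - 55) / (8.07/√30) = -6.617
p-value < 0.0001

Since p-value < α = 0.01, we reject H₀.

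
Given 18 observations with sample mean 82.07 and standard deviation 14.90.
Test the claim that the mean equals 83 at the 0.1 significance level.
One-sample t-test:
H₀: μ = 83
H₁: μ ≠ 83
df = n - 1 = 17
t = (x̄ - μ₀) / (s/√n) = (82.07 - 83) / (14.90/√18) = -0.265
p-value = 0.7943

Since p-value > α = 0.1, we fail to reject H₀.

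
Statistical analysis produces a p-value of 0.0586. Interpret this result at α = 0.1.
Since p = 0.0586 < α = 0.1, reject H₀.
There is sufficient evidence to reject the null hypothesis; the result is statistically significant at the 0.1 level.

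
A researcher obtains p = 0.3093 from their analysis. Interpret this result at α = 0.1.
Since p = 0.3093 > α = 0.1, fail to reject H₀.
There is insufficient evidence to reject the null hypothesis; the result is not statistically significant at the 0.1 level.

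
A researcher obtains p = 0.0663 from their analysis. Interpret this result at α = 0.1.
Since p = 0.0663 < α = 0.1, reject H₀.
There is sufficient evidence to reject the null hypothesis; the result is statistically significant at the 0.1 level.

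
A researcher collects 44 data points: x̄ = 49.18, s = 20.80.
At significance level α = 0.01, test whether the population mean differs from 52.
One-sample t-test:
H₀: μ = 52
H₁: μ ≠ 52
df = n - 1 = 43
t = (x̄ - μ₀) / (s/√n) = (49.18 - 52) / (20.80/√44) = -0.899
p-value = 0.3735

Since p-value > α = 0.01, we fail to reject H₀.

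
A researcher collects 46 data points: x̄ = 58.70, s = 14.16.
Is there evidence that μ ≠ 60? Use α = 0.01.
One-sample t-test:
H₀: μ = 60
H₁: μ ≠ 60
df = n - 1 = 45
t = (x̄ - μ₀) / (s/√n) = (58.70 - 60) / (14.16/√46) = -0.623
p-value = 0.5366

Since p-value > α = 0.01, we fail to reject H₀.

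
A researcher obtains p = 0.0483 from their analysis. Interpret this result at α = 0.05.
Since p = 0.0483 < α = 0.05, reject H₀.
There is sufficient evidence to reject the null hypothesis; the result is statistically significant at the 0.05 level.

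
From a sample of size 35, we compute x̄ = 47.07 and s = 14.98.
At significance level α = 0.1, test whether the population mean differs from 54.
One-sample t-test:
H₀: μ = 54
H₁: μ ≠ 54
df = n - 1 = 34
t = (x̄ - μ₀) / (s/√n) = (47.07 - 54) / (14.98/√35) = -2.737
p-value = 0.0098

Since p-value < α = 0.1, we reject H₀.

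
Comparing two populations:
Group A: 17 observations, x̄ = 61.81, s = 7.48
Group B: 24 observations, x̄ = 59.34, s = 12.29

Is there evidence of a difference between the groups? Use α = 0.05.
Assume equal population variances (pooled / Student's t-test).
Student's two-sample t-test (equal variances):
H₀: μ₁ = μ₂
H₁: μ₁ ≠ μ₂
df = n₁ + n₂ - 2 = 39
Pooled variance s_p² = [(n₁-1)s₁² + (n₂-1)s₂²] / (n₁ + n₂ - 2) = [(16)(7.48²) + (23)(12.29²)] / 39 = 112.0313
SE = √(s_p²(1/n₁ + 1/n₂)) = √(112.0313 × (1/17 + 1/24)) = 3.3553
t = (x̄₁ - x̄₂) / SE = (61.81 - 59.34) / 3.3553 = 2.47 / 3.3553 = 0.736
p-value = 0.4660

Since p-value > α = 0.05, we fail to reject H₀.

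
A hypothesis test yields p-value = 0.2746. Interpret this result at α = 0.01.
Since p = 0.2746 > α = 0.01, fail to reject H₀.
There is insufficient evidence to reject the null hypothesis; the result is not statistically significant at the 0.01 level.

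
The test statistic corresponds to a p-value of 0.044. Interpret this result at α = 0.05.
Since p = 0.044 < α = 0.05, reject H₀.
There is sufficient evidence to reject the null hypothesis; the result is statistically significant at the 0.05 level.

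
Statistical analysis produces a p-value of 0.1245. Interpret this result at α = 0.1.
Since p = 0.1245 > α = 0.1, fail to reject H₀.
There is insufficient evidence to reject the null hypothesis; the result is not statistically significant at the 0.1 level.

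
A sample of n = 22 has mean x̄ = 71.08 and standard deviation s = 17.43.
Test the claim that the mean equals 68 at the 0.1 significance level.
One-sample t-test:
H₀: μ = 68
H₁: μ ≠ 68
df = n - 1 = 21
t = (x̄ - μ₀) / (s/√n) = (71.08 - 68) / (17.43/√22) = 0.829
p-value = 0.4165

Since p-value > α = 0.1, we fail to reject H₀.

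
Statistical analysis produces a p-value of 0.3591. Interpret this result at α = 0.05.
Since p = 0.3591 > α = 0.05, fail to reject H₀.
There is insufficient evidence to reject the null hypothesis; the result is not statistically significant at the 0.05 level.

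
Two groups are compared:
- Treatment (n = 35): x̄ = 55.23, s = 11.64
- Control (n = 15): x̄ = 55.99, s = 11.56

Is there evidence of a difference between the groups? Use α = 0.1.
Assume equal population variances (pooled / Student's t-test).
Student's two-sample t-test (equal variances):
H₀: μ₁ = μ₂
H₁: μ₁ ≠ μ₂
df = n₁ + n₂ - 2 = 48
Pooled variance s_p² = [(n₁-1)s₁² + (n₂-1)s₂²] / (n₁ + n₂ - 2) = [(34)(11.64²) + (14)(11.56²)] / 48 = 134.9483
SE = √(s_p²(1/n₁ + 1/n₂)) = √(134.9483 × (1/35 + 1/15)) = 3.5850
t = (x̄₁ - x̄₂) / SE = (55.23 - 55.99) / 3.5850 = -0.76 / 3.5850 = -0.212
p-value = 0.8330

Since p-value > α = 0.1, we fail to reject H₀.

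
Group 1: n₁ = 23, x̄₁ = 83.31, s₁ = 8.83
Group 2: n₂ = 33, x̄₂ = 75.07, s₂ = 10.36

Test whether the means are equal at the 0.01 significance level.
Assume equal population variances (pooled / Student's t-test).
Student's two-sample t-test (equal variances):
H₀: μ₁ = μ₂
H₁: μ₁ ≠ μ₂
df = n₁ + n₂ - 2 = 54
Pooled variance s_p² = [(n₁-1)s₁² + (n₂-1)s₂²] / (n₁ + n₂ - 2) = [(22)(8.83²) + (32)(10.36²)] / 54 = 95.3678
SE = √(s_p²(1/n₁ + 1/n₂)) = √(95.3678 × (1/23 + 1/33)) = 2.6526
t = (x̄₁ - x̄₂) / SE = (83.31 - 75.07) / 2.6526 = 8.24 / 2.6526 = 3.106
p-value = 0.0030

Since p-value < α = 0.01, we reject H₀.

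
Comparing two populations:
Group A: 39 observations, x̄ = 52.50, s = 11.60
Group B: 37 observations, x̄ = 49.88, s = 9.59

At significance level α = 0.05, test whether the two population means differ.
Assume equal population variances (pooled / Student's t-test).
Student's two-sample t-test (equal variances):
H₀: μ₁ = μ₂
H₁: μ₁ ≠ μ₂
df = n₁ + n₂ - 2 = 74
Pooled variance s_p² = [(n₁-1)s₁² + (n₂-1)s₂²] / (n₁ + n₂ - 2) = [(38)(11.60²) + (36)(9.59²)] / 74 = 113.8396
SE = √(s_p²(1/n₁ + 1/n₂)) = √(113.8396 × (1/39 + 1/37)) = 2.4486
t = (x̄₁ - x̄₂) / SE = (52.50 - 49.88) / 2.4486 = 2.62 / 2.4486 = 1.070
p-value = 0.2881

Since p-value > α = 0.05, we fail to reject H₀.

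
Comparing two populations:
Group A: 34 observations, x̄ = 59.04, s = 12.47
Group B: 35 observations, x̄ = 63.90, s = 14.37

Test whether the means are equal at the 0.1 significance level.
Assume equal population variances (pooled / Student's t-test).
Student's two-sample t-test (equal variances):
H₀: μ₁ = μ₂
H₁: μ₁ ≠ μ₂
df = n₁ + n₂ - 2 = 67
Pooled variance s_p² = [(n₁-1)s₁² + (n₂-1)s₂²] / (n₁ + n₂ - 2) = [(33)(12.47²) + (34)(14.37²)] / 67 = 181.3795
SE = √(s_p²(1/n₁ + 1/n₂)) = √(181.3795 × (1/34 + 1/35)) = 3.2430
t = (x̄₁ - x̄₂) / SE = (59.04 - 63.90) / 3.2430 = -4.86 / 3.2430 = -1.499
p-value = 0.1387

Since p-value > α = 0.1, we fail to reject H₀.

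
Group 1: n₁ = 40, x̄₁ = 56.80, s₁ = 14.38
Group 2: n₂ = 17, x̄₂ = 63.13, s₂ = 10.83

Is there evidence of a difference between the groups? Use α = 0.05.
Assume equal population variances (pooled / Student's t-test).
Student's two-sample t-test (equal variances):
H₀: μ₁ = μ₂
H₁: μ₁ ≠ μ₂
df = n₁ + n₂ - 2 = 55
Pooled variance s_p² = [(n₁-1)s₁² + (n₂-1)s₂²] / (n₁ + n₂ - 2) = [(39)(14.38²) + (16)(10.83²)] / 55 = 180.7493
SE = √(s_p²(1/n₁ + 1/n₂)) = √(180.7493 × (1/40 + 1/17)) = 3.8924
t = (x̄₁ - x̄₂) / SE = (56.80 - 63.13) / 3.8924 = -6.33 / 3.8924 = -1.626
p-value = 0.1096

Since p-value > α = 0.05, we fail to reject H₀.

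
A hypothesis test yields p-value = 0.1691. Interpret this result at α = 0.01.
Since p = 0.1691 > α = 0.01, fail to reject H₀.
There is insufficient evidence to reject the null hypothesis; the result is not statistically significant at the 0.01 level.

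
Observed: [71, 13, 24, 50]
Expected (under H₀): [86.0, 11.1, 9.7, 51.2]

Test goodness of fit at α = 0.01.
Chi-square goodness of fit test:
H₀: observed counts match expected distribution
H₁: observed counts differ from expected distribution
df = k - 1 = 3
χ² = Σ(O - E)²/E
   = (71 - 86.0)²/86.0 + (13 - 11.1)²/11.1 + (24 - 9.7)²/9.7 + (50 - 51.2)²/51.2
   = 2.616 + 0.325 + 21.081 + 0.028
   = 24.05
p-value < 0.0001

Since p-value < α = 0.01, we reject H₀.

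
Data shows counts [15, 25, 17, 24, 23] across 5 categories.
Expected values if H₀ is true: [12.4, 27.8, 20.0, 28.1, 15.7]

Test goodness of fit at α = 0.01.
Chi-square goodness of fit test:
H₀: observed counts match expected distribution
H₁: observed counts differ from expected distribution
df = k - 1 = 4
χ² = Σ(O - E)²/E
   = (15 - 12.4)²/12.4 + (25 - 27.8)²/27.8 + (17 - 20.0)²/20.0 + (24 - 28.1)²/28.1 + (23 - 15.7)²/15.7
   = 0.545 + 0.282 + 0.450 + 0.598 + 3.394
   = 5.27
p-value = 0.2607

Since p-value > α = 0.01, we fail to reject H₀.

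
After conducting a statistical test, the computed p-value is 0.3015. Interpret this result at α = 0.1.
Since p = 0.3015 > α = 0.1, fail to reject H₀.
There is insufficient evidence to reject the null hypothesis; the result is not statistically significant at the 0.1 level.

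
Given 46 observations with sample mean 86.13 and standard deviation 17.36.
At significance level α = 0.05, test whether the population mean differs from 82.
One-sample t-test:
H₀: μ = 82
H₁: μ ≠ 82
df = n - 1 = 45
t = (x̄ - μ₀) / (s/√n) = (86.13 - 82) / (17.36/√46) = 1.614
p-value = 0.1136

Since p-value > α = 0.05, we fail to reject H₀.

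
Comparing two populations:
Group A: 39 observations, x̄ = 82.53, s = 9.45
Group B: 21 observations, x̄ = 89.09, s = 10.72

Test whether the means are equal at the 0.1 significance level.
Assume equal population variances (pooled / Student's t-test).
Student's two-sample t-test (equal variances):
H₀: μ₁ = μ₂
H₁: μ₁ ≠ μ₂
df = n₁ + n₂ - 2 = 58
Pooled variance s_p² = [(n₁-1)s₁² + (n₂-1)s₂²] / (n₁ + n₂ - 2) = [(38)(9.45²) + (20)(10.72²)] / 58 = 98.1356
SE = √(s_p²(1/n₁ + 1/n₂)) = √(98.1356 × (1/39 + 1/21)) = 2.6813
t = (x̄₁ - x̄₂) / SE = (82.53 - 89.09) / 2.6813 = -6.56 / 2.6813 = -2.447
p-value = 0.0175

Since p-value < α = 0.1, we reject H₀.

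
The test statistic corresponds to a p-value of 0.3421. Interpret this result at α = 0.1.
Since p = 0.3421 > α = 0.1, fail to reject H₀.
There is insufficient evidence to reject the null hypothesis; the result is not statistically significant at the 0.1 level.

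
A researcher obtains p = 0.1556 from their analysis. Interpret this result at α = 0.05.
Since p = 0.1556 > α = 0.05, fail to reject H₀.
There is insufficient evidence to reject the null hypothesis; the result is not statistically significant at the 0.05 level.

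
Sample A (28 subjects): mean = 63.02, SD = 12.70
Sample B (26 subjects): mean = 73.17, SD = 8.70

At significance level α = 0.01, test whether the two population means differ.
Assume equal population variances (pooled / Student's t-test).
Student's two-sample t-test (equal variances):
H₀: μ₁ = μ₂
H₁: μ₁ ≠ μ₂
df = n₁ + n₂ - 2 = 52
Pooled variance s_p² = [(n₁-1)s₁² + (n₂-1)s₂²] / (n₁ + n₂ - 2) = [(27)(12.70²) + (25)(8.70²)] / 52 = 120.1362
SE = √(s_p²(1/n₁ + 1/n₂)) = √(120.1362 × (1/28 + 1/26)) = 2.9852
t = (x̄₁ - x̄₂) / SE = (63.02 - 73.17) / 2.9852 = -10.15 / 2.9852 = -3.400
p-value = 0.0013

Since p-value < α = 0.01, we reject H₀.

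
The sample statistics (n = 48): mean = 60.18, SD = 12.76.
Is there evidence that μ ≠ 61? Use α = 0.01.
One-sample t-test:
H₀: μ = 61
H₁: μ ≠ 61
df = n - 1 = 47
t = (x̄ - μ₀) / (s/√n) = (60.18 - 61) / (12.76/√48) = -0.445
p-value = 0.6582

Since p-value > α = 0.01, we fail to reject H₀.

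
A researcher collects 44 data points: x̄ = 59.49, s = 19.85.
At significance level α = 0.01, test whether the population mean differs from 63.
One-sample t-test:
H₀: μ = 63
H₁: μ ≠ 63
df = n - 1 = 43
t = (x̄ - μ₀) / (s/√n) = (59.49 - 63) / (19.85/√44) = -1.173
p-value = 0.2473

Since p-value > α = 0.01, we fail to reject H₀.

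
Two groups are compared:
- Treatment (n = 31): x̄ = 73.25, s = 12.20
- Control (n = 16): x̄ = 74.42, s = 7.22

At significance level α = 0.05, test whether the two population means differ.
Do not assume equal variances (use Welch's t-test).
Welch's two-sample t-test:
H₀: μ₁ = μ₂
H₁: μ₁ ≠ μ₂
s₁²/n₁ = 12.20²/31 = 4.8013,  s₂²/n₂ = 7.22²/16 = 3.2580
SE = √(s₁²/n₁ + s₂²/n₂) = √(4.8013 + 3.2580) = 2.8389
df (Welch-Satterthwaite) = (s₁²/n₁ + s₂²/n₂)² / [(s₁²/n₁)²/(n₁-1) + (s₂²/n₂)²/(n₂-1)] ≈ 44.00
t = (x̄₁ - x̄₂) / SE = (73.25 - 74.42) / 2.8389 = -1.17 / 2.8389 = -0.412
p-value = 0.6822

Since p-value > α = 0.05, we fail to reject H₀.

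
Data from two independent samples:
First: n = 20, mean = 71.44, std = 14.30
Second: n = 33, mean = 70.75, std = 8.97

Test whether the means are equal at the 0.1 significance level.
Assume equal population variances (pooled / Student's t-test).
Student's two-sample t-test (equal variances):
H₀: μ₁ = μ₂
H₁: μ₁ ≠ μ₂
df = n₁ + n₂ - 2 = 51
Pooled variance s_p² = [(n₁-1)s₁² + (n₂-1)s₂²] / (n₁ + n₂ - 2) = [(19)(14.30²) + (32)(8.97²)] / 51 = 126.6678
SE = √(s_p²(1/n₁ + 1/n₂)) = √(126.6678 × (1/20 + 1/33)) = 3.1893
t = (x̄₁ - x̄₂) / SE = (71.44 - 70.75) / 3.1893 = 0.69 / 3.1893 = 0.216
p-value = 0.8296

Since p-value > α = 0.1, we fail to reject H₀.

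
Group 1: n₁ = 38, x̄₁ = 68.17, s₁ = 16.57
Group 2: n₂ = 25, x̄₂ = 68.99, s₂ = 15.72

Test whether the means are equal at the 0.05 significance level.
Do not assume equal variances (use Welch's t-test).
Welch's two-sample t-test:
H₀: μ₁ = μ₂
H₁: μ₁ ≠ μ₂
s₁²/n₁ = 16.57²/38 = 7.2254,  s₂²/n₂ = 15.72²/25 = 9.8847
SE = √(s₁²/n₁ + s₂²/n₂) = √(7.2254 + 9.8847) = 4.1364
df (Welch-Satterthwaite) = (s₁²/n₁ + s₂²/n₂)² / [(s₁²/n₁)²/(n₁-1) + (s₂²/n₂)²/(n₂-1)] ≈ 53.40
t = (x̄₁ - x̄₂) / SE = (68.17 - 68.99) / 4.1364 = -0.82 / 4.1364 = -0.198
p-value = 0.8436

Since p-value > α = 0.05, we fail to reject H₀.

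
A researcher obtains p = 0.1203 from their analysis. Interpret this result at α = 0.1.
Since p = 0.1203 > α = 0.1, fail to reject H₀.
There is insufficient evidence to reject the null hypothesis; the result is not statistically significant at the 0.1 level.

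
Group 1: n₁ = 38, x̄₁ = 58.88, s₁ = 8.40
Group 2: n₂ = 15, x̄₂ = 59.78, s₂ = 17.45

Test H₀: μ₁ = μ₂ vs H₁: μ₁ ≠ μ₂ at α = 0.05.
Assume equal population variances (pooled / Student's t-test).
Student's two-sample t-test (equal variances):
H₀: μ₁ = μ₂
H₁: μ₁ ≠ μ₂
df = n₁ + n₂ - 2 = 51
Pooled variance s_p² = [(n₁-1)s₁² + (n₂-1)s₂²] / (n₁ + n₂ - 2) = [(37)(8.40²) + (14)(17.45²)] / 51 = 134.7795
SE = √(s_p²(1/n₁ + 1/n₂)) = √(134.7795 × (1/38 + 1/15)) = 3.5401
t = (x̄₁ - x̄₂) / SE = (58.88 - 59.78) / 3.5401 = -0.90 / 3.5401 = -0.254
p-value = 0.8003

Since p-value > α = 0.05, we fail to reject H₀.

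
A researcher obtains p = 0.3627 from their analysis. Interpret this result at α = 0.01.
Since p = 0.3627 > α = 0.01, fail to reject H₀.
There is insufficient evidence to reject the null hypothesis; the result is not statistically significant at the 0.01 level.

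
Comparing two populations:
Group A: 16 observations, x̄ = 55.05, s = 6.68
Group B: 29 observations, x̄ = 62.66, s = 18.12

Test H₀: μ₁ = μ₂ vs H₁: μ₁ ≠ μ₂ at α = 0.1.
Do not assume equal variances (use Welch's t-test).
Welch's two-sample t-test:
H₀: μ₁ = μ₂
H₁: μ₁ ≠ μ₂
s₁²/n₁ = 6.68²/16 = 2.7889,  s₂²/n₂ = 18.12²/29 = 11.3219
SE = √(s₁²/n₁ + s₂²/n₂) = √(2.7889 + 11.3219) = 3.7564
df (Welch-Satterthwaite) = (s₁²/n₁ + s₂²/n₂)² / [(s₁²/n₁)²/(n₁-1) + (s₂²/n₂)²/(n₂-1)] ≈ 39.07
t = (x̄₁ - x̄₂) / SE = (55.05 - 62.66) / 3.7564 = -7.61 / 3.7564 = -2.026
p-value = 0.0496

Since p-value < α = 0.1, we reject H₀.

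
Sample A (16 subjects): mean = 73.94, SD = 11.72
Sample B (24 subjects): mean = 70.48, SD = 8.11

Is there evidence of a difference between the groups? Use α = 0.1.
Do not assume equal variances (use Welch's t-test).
Welch's two-sample t-test:
H₀: μ₁ = μ₂
H₁: μ₁ ≠ μ₂
s₁²/n₁ = 11.72²/16 = 8.5849,  s₂²/n₂ = 8.11²/24 = 2.7405
SE = √(s₁²/n₁ + s₂²/n₂) = √(8.5849 + 2.7405) = 3.3653
df (Welch-Satterthwaite) = (s₁²/n₁ + s₂²/n₂)² / [(s₁²/n₁)²/(n₁-1) + (s₂²/n₂)²/(n₂-1)] ≈ 24.48
t = (x̄₁ - x̄₂) / SE = (73.94 - 70.48) / 3.3653 = 3.46 / 3.3653 = 1.028
p-value = 0.3139

Since p-value > α = 0.1, we fail to reject H₀.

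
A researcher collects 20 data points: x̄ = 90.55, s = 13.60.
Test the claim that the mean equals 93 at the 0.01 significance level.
One-sample t-test:
H₀: μ = 93
H₁: μ ≠ 93
df = n - 1 = 19
t = (x̄ - μ₀) / (s/√n) = (90.55 - 93) / (13.60/√20) = -0.806
p-value = 0.4304

Since p-value > α = 0.01, we fail to reject H₀.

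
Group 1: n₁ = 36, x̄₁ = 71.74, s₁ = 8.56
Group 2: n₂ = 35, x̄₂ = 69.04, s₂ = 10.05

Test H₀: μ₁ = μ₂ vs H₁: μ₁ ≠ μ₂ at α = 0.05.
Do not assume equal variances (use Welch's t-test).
Welch's two-sample t-test:
H₀: μ₁ = μ₂
H₁: μ₁ ≠ μ₂
s₁²/n₁ = 8.56²/36 = 2.0354,  s₂²/n₂ = 10.05²/35 = 2.8858
SE = √(s₁²/n₁ + s₂²/n₂) = √(2.0354 + 2.8858) = 2.2184
df (Welch-Satterthwaite) = (s₁²/n₁ + s₂²/n₂)² / [(s₁²/n₁)²/(n₁-1) + (s₂²/n₂)²/(n₂-1)] ≈ 66.66
t = (x̄₁ - x̄₂) / SE = (71.74 - 69.04) / 2.2184 = 2.70 / 2.2184 = 1.217
p-value = 0.2279

Since p-value > α = 0.05, we fail to reject H₀.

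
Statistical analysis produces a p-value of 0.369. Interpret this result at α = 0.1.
Since p = 0.369 > α = 0.1, fail to reject H₀.
There is insufficient evidence to reject the null hypothesis; the result is not statistically significant at the 0.1 level.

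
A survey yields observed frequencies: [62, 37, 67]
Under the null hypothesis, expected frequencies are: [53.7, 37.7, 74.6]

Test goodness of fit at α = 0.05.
Chi-square goodness of fit test:
H₀: observed counts match expected distribution
H₁: observed counts differ from expected distribution
df = k - 1 = 2
χ² = Σ(O - E)²/E
   = (62 - 53.7)²/53.7 + (37 - 37.7)²/37.7 + (67 - 74.6)²/74.6
   = 1.283 + 0.013 + 0.774
   = 2.07
p-value = 0.3552

Since p-value > α = 0.05, we fail to reject H₀.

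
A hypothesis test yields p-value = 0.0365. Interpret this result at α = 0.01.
Since p = 0.0365 > α = 0.01, fail to reject H₀.
There is insufficient evidence to reject the null hypothesis; the result is not statistically significant at the 0.01 level.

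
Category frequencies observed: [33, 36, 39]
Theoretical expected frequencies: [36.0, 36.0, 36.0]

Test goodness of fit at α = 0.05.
Chi-square goodness of fit test:
H₀: observed counts match expected distribution
H₁: observed counts differ from expected distribution
df = k - 1 = 2
χ² = Σ(O - E)²/E
   = (33 - 36.0)²/36.0 + (36 - 36.0)²/36.0 + (39 - 36.0)²/36.0
   = 0.250 + 0.000 + 0.250
   = 0.50
p-value = 0.7788

Since p-value > α = 0.05, we fail to reject H₀.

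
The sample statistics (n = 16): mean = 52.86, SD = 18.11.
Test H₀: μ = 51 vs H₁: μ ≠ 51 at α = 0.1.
One-sample t-test:
H₀: μ = 51
H₁: μ ≠ 51
df = n - 1 = 15
t = (x̄ - μ₀) / (s/√n) = (52.86 - 51) / (18.11/√16) = 0.411
p-value = 0.6870

Since p-value > α = 0.1, we fail to reject H₀.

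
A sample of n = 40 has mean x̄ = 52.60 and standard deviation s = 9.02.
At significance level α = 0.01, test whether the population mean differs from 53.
One-sample t-test:
H₀: μ = 53
H₁: μ ≠ 53
df = n - 1 = 39
t = (x̄ - μ₀) / (s/√n) = (52.60 - 53) / (9.02/√40) = -0.280
p-value = 0.7806

Since p-value > α = 0.01, we fail to reject H₀.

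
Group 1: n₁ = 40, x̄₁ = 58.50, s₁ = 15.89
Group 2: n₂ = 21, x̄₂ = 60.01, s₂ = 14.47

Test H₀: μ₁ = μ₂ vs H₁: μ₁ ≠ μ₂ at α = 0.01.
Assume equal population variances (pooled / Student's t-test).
Student's two-sample t-test (equal variances):
H₀: μ₁ = μ₂
H₁: μ₁ ≠ μ₂
df = n₁ + n₂ - 2 = 59
Pooled variance s_p² = [(n₁-1)s₁² + (n₂-1)s₂²] / (n₁ + n₂ - 2) = [(39)(15.89²) + (20)(14.47²)] / 59 = 237.8781
SE = √(s_p²(1/n₁ + 1/n₂)) = √(237.8781 × (1/40 + 1/21)) = 4.1563
t = (x̄₁ - x̄₂) / SE = (58.50 - 60.01) / 4.1563 = -1.51 / 4.1563 = -0.363
p-value = 0.7177

Since p-value > α = 0.01, we fail to reject H₀.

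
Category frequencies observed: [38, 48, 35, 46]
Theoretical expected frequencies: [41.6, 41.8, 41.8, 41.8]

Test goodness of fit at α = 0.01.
Chi-square goodness of fit test:
H₀: observed counts match expected distribution
H₁: observed counts differ from expected distribution
df = k - 1 = 3
χ² = Σ(O - E)²/E
   = (38 - 41.6)²/41.6 + (48 - 41.8)²/41.8 + (35 - 41.8)²/41.8 + (46 - 41.8)²/41.8
   = 0.312 + 0.920 + 1.106 + 0.422
   = 2.76
p-value = 0.4302

Since p-value > α = 0.01, we fail to reject H₀.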